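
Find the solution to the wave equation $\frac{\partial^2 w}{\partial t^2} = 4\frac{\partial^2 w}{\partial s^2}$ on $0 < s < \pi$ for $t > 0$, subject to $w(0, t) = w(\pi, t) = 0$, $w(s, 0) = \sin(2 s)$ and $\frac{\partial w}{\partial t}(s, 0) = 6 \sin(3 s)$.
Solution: Using separation of variables $w = X(s)T(t)$:
Eigenfunctions: $\sin(ns)$, $n = 1, 2, 3, \ldots$
General solution: $w(s, t) = \sum [A_n \cos(2n t) + B_n \sin(2n t)] \sin(ns)$
From $w(s,0) = \sin(2 s)$: $A_2=1$. From $w_t(s,0) = 6 \sin(3 s)$, using $w_t(s,0) = \sum \omega_n B_n \sin(ns)$ with $\omega_n = 2n$: $B_3 = 6/6 = 1$.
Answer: $w(s, t) = \sin(2 s) \cos(4 t) + \sin(3 s) \sin(6 t)$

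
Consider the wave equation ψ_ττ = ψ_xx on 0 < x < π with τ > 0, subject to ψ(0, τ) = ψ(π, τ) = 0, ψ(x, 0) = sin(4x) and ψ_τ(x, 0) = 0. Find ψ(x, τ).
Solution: Using separation of variables ψ = X(x)T(τ):
Eigenfunctions: sin(nx), n = 1, 2, 3, ...
General solution: ψ(x, τ) = Σ [A_n cos(n τ) + B_n sin(n τ)] sin(nx)
From ψ(x,0) = sin(4x): A_4=1. From ψ_τ(x,0) = 0: all B_n = 0.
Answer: ψ(x, τ) = sin(4x)cos(4τ)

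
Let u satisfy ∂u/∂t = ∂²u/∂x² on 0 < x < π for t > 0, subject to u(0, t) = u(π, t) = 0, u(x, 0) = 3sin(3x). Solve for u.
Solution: Separating variables: u = Σ c_n exp(-n²t) sin(nx). From u(x,0) = 3sin(3x): c_3=3.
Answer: u(x, t) = 3exp(-9t)sin(3x)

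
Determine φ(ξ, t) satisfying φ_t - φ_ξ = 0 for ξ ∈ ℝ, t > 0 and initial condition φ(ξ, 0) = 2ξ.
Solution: By characteristics (dξ/dt = -1), φ(ξ,t) = f(ξ + t) with f = φ(·, 0).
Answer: φ(ξ, t) = 2t + 2ξ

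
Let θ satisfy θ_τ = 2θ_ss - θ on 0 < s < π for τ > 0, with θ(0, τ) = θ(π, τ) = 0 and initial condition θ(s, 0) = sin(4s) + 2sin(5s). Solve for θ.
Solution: Substitute θ = exp(-τ)u, i.e. u = exp(τ)θ.
By the product rule, θ_τ = exp(-τ)(u_τ - u), θ_ss = exp(-τ)u_ss.
Substituting into the PDE and dividing by exp(-τ): u_τ - u = 2u_ss - u.
The lower-order terms cancel, leaving the standard heat equation u_τ = 2u_ss.
Initial data for u: u(s,0) = θ(s,0) = sin(4s) + 2sin(5s). The boundary conditions carry over: u(0,τ) = u(π,τ) = 0.
Solve for u:
  Using separation of variables u = X(s)G(τ):
  Eigenfunctions: sin(ns), n = 1, 2, 3, ...
  General solution: u(s, τ) = Σ c_n sin(ns) exp(-2n² τ)
  Matching u(s,0) = sin(4s) + 2sin(5s) term by term: c_4=1, c_5=2.
Hence u(s,τ) = exp(-32τ)sin(4s) + 2exp(-50τ)sin(5s).
Transform back: θ(s,τ) = exp(-τ)u(s,τ).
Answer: θ(s, τ) = exp(-33τ)sin(4s) + 2exp(-51τ)sin(5s)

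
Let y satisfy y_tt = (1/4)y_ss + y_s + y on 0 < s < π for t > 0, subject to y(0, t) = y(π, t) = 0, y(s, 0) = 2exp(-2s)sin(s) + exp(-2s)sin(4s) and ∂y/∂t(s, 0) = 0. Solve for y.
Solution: Substitute y = exp(-2s)u.
Then y_s = exp(-2s)(u_s - 2u), y_ss = exp(-2s)(u_ss - 4u_s + 4u), y_tt = exp(-2s)u_tt; substituting and dividing by exp(-2s), the lower-order terms cancel: u_tt = (1/4)u_ss (standard wave equation).
Data for u: u(s,0) = exp(2s)y(s,0) = 2sin(s) + sin(4s); u_t(s,0) = exp(2s)y_t(s,0) = 0. The boundary conditions carry over: u(0,t) = u(π,t) = 0.
Separating variables: u = Σ [A_n cos(ω_n t) + B_n sin(ω_n t)] sin(ns), ω_n = n/2. From ICs: A_1=2, A_4=1.
So u(s,t) = 2sin(s)cos(t/2) + sin(4s)cos(2t), and y(s,t) = exp(-2s)u(s,t).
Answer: y(s, t) = 2exp(-2s)sin(s)cos(t/2) + exp(-2s)sin(4s)cos(2t)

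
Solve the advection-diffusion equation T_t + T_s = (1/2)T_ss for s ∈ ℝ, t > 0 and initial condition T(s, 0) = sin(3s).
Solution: Change to a moving frame: let η = s - t, σ = t and write T(s,t) = u(η,σ).
By the chain rule T_t = u_σ - u_η, T_s = u_η, T_ss = u_ηη.
Then T_t + T_s = u_σ: the advection term cancels and the PDE becomes the heat equation u_σ = (1/2)u_ηη on η ∈ ℝ.
Initial data: u(η,0) = T(η,0) = sin(3η).
On η ∈ ℝ each mode satisfies (sin(nη))″ = -n² sin(nη), so exp(-n²σ/2) sin(nη) solves the heat equation; by superposition u(η,σ) = Σ c_n exp(-n²σ/2) sin(nη).
Reading off the coefficients: c_3=1, so u(η,σ) = exp(-9σ/2)sin(3η).
Substituting back η = s - t, σ = t: T(s,t) = u(s - t, t).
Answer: T(s, t) = exp(-9t/2)sin(3s - 3t)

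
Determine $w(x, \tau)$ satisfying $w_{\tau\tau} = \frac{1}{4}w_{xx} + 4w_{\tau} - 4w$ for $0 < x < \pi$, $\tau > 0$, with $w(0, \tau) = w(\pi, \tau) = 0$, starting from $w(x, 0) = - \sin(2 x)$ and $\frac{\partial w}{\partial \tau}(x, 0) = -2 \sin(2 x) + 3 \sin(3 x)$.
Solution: Substitute $w = e^{2\tau}u$, i.e. $u = e^{-2\tau}w$.
By the product rule, $w_{\tau} = e^{2\tau}(u_{\tau} + 2u)$, $w_{\tau\tau} = e^{2\tau}(u_{\tau\tau} + 4u_{\tau} + 4u)$, $w_{xx} = e^{2\tau}u_{xx}$.
Substituting into the PDE and dividing by $e^{2\tau}$: $u_{\tau\tau} + 4u_{\tau} + 4u = \frac{1}{4}u_{xx} + 4(u_{\tau} + 2u) - 4u$.
The lower-order terms cancel, leaving the standard wave equation $u_{\tau\tau} = \frac{1}{4}u_{xx}$.
Initial data for $u$: $u(x,0) = w(x,0) = - \sin(2 x)$; $u_{\tau}(x,0) = w_{\tau}(x,0) - 2w(x,0) = 3 \sin(3 x)$. The boundary conditions carry over: $u(0,\tau) = u(\pi,\tau) = 0$.
Solve for $u$:
  Using separation of variables $u = X(x)T(\tau)$:
  Eigenfunctions: $\sin(nx)$, $n = 1, 2, 3, \ldots$
  General solution: $u(x, \tau) = \sum [A_n \cos(n \tau/2) + B_n \sin(n \tau/2)] \sin(nx)$
  From $u(x,0) = - \sin(2 x)$: $A_2=-1$. From $u_{\tau}(x,0) = 3 \sin(3 x)$, using $u_{\tau}(x,0) = \sum \omega_n B_n \sin(nx)$ with $\omega_n = n/2$: $B_3 = 3/(3/2) = 2$.
Hence $u(x,\tau) = - \sin(2 x) \cos(\tau) + 2 \sin(3 x) \sin(3 \tau/2)$.
Transform back: $w(x,\tau) = e^{2\tau}u(x,\tau)$.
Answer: $w(x, \tau) = 2 e^{2 \tau} \sin(3 \tau/2) \sin(3 x) -  e^{2 \tau} \sin(2 x) \cos(\tau)$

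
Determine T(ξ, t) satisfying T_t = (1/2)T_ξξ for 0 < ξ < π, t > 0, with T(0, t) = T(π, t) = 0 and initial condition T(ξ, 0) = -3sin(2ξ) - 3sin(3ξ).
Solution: Separating variables: T = Σ c_n exp(-n²t/2) sin(nξ). From T(ξ,0) = -3sin(2ξ) - 3sin(3ξ): c_2=-3, c_3=-3.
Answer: T(ξ, t) = -3exp(-2t)sin(2ξ) - 3exp(-9t/2)sin(3ξ)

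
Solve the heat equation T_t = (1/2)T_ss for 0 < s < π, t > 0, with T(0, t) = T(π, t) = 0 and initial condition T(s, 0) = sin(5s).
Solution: Using separation of variables T = X(s)G(t):
Eigenfunctions: sin(ns), n = 1, 2, 3, ...
General solution: T(s, t) = Σ c_n sin(ns) exp(-n² t/2)
Matching T(s,0) = sin(5s) term by term: c_5=1.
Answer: T(s, t) = exp(-25t/2)sin(5s)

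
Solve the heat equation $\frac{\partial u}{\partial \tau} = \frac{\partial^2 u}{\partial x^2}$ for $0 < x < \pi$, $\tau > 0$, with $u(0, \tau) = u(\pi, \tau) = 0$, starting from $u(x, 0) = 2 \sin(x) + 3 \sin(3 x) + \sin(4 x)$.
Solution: Using separation of variables $u = X(x)T(\tau)$:
Eigenfunctions: $\sin(nx)$, $n = 1, 2, 3, \ldots$
General solution: $u(x, \tau) = \sum c_n \sin(nx) e^{-n^2 \tau}$
Matching $u(x,0) = 2 \sin(x) + 3 \sin(3 x) + \sin(4 x)$ term by term: $c_1=2, c_3=3, c_4=1$.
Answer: $u(x, \tau) = 2 e^{-\tau} \sin(x) + 3 e^{-9 \tau} \sin(3 x) + e^{-16 \tau} \sin(4 x)$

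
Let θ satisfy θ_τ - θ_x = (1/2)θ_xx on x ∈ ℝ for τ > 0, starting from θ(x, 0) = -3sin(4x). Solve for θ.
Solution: Change to a moving frame: let η = x + τ, σ = τ and write θ(x,τ) = u(η,σ).
By the chain rule θ_τ = u_σ + u_η, θ_x = u_η, θ_xx = u_ηη.
Then θ_τ - θ_x = u_σ: the advection term cancels and the PDE becomes the heat equation u_σ = (1/2)u_ηη on η ∈ ℝ.
Initial data: u(η,0) = θ(η,0) = -3sin(4η).
On η ∈ ℝ each mode satisfies (sin(nη))″ = -n² sin(nη), so exp(-n²σ/2) sin(nη) solves the heat equation; by superposition u(η,σ) = Σ c_n exp(-n²σ/2) sin(nη).
Reading off the coefficients: c_4=-3, so u(η,σ) = -3exp(-8σ)sin(4η).
Substituting back η = x + τ, σ = τ: θ(x,τ) = u(x + τ, τ).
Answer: θ(x, τ) = -3exp(-8τ)sin(4x + 4τ)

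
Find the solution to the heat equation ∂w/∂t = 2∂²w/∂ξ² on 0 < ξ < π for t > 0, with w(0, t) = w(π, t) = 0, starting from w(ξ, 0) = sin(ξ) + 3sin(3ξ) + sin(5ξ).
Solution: Separating variables: w = Σ c_n exp(-2n²t) sin(nξ). From w(ξ,0) = sin(ξ) + 3sin(3ξ) + sin(5ξ): c_1=1, c_3=3, c_5=1.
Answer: w(ξ, t) = exp(-2t)sin(ξ) + 3exp(-18t)sin(3ξ) + exp(-50t)sin(5ξ)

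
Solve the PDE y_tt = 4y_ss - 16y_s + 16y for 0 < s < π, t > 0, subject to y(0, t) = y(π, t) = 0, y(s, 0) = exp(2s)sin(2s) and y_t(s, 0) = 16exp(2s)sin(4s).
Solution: Substitute y = exp(2s)u.
Then y_s = exp(2s)(u_s + 2u), y_ss = exp(2s)(u_ss + 4u_s + 4u), y_tt = exp(2s)u_tt; substituting and dividing by exp(2s), the lower-order terms cancel: u_tt = 4u_ss (standard wave equation).
Data for u: u(s,0) = exp(-2s)y(s,0) = sin(2s); u_t(s,0) = exp(-2s)y_t(s,0) = 16sin(4s). The boundary conditions carry over: u(0,t) = u(π,t) = 0.
Separating variables: u = Σ [A_n cos(ω_n t) + B_n sin(ω_n t)] sin(ns), ω_n = 2n. From ICs (B_n = velocity coefficient / ω_n): A_2=1, B_4=2.
So u(s,t) = sin(2s)cos(4t) + 2sin(4s)sin(8t), and y(s,t) = exp(2s)u(s,t).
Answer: y(s, t) = exp(2s)sin(2s)cos(4t) + 2exp(2s)sin(4s)sin(8t)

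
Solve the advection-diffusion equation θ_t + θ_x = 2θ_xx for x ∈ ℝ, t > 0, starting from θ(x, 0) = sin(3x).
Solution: Moving frame: η = x - t, σ = t, θ = u(η,σ), so θ_t = u_σ - u_η and θ_xx = u_ηη.
Hence θ_t + θ_x = u_σ and the PDE becomes the heat equation u_σ = 2u_ηη on η ∈ ℝ.
Initial data: u(η,0) = θ(η,0) = sin(3η). Each mode sin(nη) decays as exp(-2n²σ) on ℝ, so u(η,σ) = Σ c_n exp(-2n²σ) sin(nη) with c_3=1: u(η,σ) = exp(-18σ)sin(3η).
Substituting back: θ(x,t) = u(x - t, t).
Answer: θ(x, t) = -exp(-18t)sin(3t - 3x)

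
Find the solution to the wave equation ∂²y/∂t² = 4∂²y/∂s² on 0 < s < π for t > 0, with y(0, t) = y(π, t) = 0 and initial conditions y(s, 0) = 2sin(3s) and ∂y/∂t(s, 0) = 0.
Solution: Separating variables: y = Σ [A_n cos(ω_n t) + B_n sin(ω_n t)] sin(ns), ω_n = 2n. From ICs: A_3=2.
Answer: y(s, t) = 2sin(3s)cos(6t)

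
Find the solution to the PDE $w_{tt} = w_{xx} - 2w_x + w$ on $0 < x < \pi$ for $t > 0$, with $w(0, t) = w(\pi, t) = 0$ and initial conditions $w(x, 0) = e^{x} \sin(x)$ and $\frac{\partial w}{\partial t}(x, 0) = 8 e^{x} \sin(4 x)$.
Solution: Substitute $w = e^{x}u$.
Then $w_x = e^{x}(u_x + u)$, $w_{xx} = e^{x}(u_{xx} + 2u_x + u)$, $w_{tt} = e^{x}u_{tt}$; substituting and dividing by $e^{x}$, the lower-order terms cancel: $u_{tt} = u_{xx}$ (standard wave equation).
Data for $u$: $u(x,0) = e^{-x}w(x,0) = \sin(x)$; $u_t(x,0) = e^{-x}w_t(x,0) = 8 \sin(4 x)$. The boundary conditions carry over: $u(0,t) = u(\pi,t) = 0$.
Separating variables: $u = \sum [A_n \cos(\omega_n t) + B_n \sin(\omega_n t)] \sin(nx)$, $\omega_n = n$. From ICs ($B_n$ = velocity coefficient / $\omega_n$): $A_1=1, B_4=2$.
So $u(x,t) = 2 \sin(4 t) \sin(4 x) + \sin(x) \cos(t)$, and $w(x,t) = e^{x}u(x,t)$.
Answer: $w(x, t) = 2 e^{x} \sin(4 t) \sin(4 x) + e^{x} \sin(x) \cos(t)$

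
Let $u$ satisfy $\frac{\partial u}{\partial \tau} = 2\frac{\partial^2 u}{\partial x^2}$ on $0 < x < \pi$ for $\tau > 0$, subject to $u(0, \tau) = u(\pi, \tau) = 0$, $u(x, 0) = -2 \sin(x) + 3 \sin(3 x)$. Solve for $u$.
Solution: Using separation of variables $u = X(x)T(\tau)$:
Eigenfunctions: $\sin(nx)$, $n = 1, 2, 3, \ldots$
General solution: $u(x, \tau) = \sum c_n \sin(nx) e^{-2n^2 \tau}$
Matching $u(x,0) = -2 \sin(x) + 3 \sin(3 x)$ term by term: $c_1=-2, c_3=3$.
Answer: $u(x, \tau) = -2 e^{-2 \tau} \sin(x) + 3 e^{-18 \tau} \sin(3 x)$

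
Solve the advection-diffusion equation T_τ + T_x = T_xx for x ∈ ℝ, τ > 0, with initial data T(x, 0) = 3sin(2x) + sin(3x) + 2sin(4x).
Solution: Moving frame: η = x - τ, σ = τ, T = u(η,σ), so T_τ = u_σ - u_η and T_xx = u_ηη.
Hence T_τ + T_x = u_σ and the PDE becomes the heat equation u_σ = u_ηη on η ∈ ℝ.
Initial data: u(η,0) = T(η,0) = 3sin(2η) + sin(3η) + 2sin(4η). Each mode sin(nη) decays as exp(-n²σ) on ℝ, so u(η,σ) = Σ c_n exp(-n²σ) sin(nη) with c_2=3, c_3=1, c_4=2: u(η,σ) = 3exp(-4σ)sin(2η) + exp(-9σ)sin(3η) + 2exp(-16σ)sin(4η).
Substituting back: T(x,τ) = u(x - τ, τ).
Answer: T(x, τ) = 3exp(-4τ)sin(2x - 2τ) + exp(-9τ)sin(3x - 3τ) + 2exp(-16τ)sin(4x - 4τ)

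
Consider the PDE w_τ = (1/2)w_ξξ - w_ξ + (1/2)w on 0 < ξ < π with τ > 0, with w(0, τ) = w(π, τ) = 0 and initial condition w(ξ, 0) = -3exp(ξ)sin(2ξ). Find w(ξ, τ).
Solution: Substitute w = exp(ξ)u.
Then w_ξ = exp(ξ)(u_ξ + u), w_ξξ = exp(ξ)(u_ξξ + 2u_ξ + u), w_τ = exp(ξ)u_τ; substituting and dividing by exp(ξ), the lower-order terms cancel: u_τ = (1/2)u_ξξ (standard heat equation).
Data for u: u(ξ,0) = exp(-ξ)w(ξ,0) = -3sin(2ξ). The boundary conditions carry over: u(0,τ) = u(π,τ) = 0.
Separating variables: u = Σ c_n exp(-n²τ/2) sin(nξ). From u(ξ,0) = -3sin(2ξ): c_2=-3.
So u(ξ,τ) = -3exp(-2τ)sin(2ξ), and w(ξ,τ) = exp(ξ)u(ξ,τ).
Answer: w(ξ, τ) = -3exp(ξ)exp(-2τ)sin(2ξ)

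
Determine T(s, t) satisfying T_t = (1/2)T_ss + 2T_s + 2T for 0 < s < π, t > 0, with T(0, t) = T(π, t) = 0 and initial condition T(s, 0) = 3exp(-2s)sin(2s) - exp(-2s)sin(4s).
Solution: Substitute T = exp(-2s)u, i.e. u = exp(2s)T.
By the product rule, T_s = exp(-2s)(u_s - 2u), T_ss = exp(-2s)(u_ss - 4u_s + 4u), T_t = exp(-2s)u_t.
Substituting into the PDE and dividing by exp(-2s): u_t = (1/2)(u_ss - 4u_s + 4u) + 2(u_s - 2u) + 2u.
The lower-order terms cancel, leaving the standard heat equation u_t = (1/2)u_ss.
Initial data for u: u(s,0) = exp(2s)T(s,0) = 3sin(2s) - sin(4s). The boundary conditions carry over: u(0,t) = u(π,t) = 0.
Solve for u:
  Using separation of variables u = X(s)G(t):
  Eigenfunctions: sin(ns), n = 1, 2, 3, ...
  General solution: u(s, t) = Σ c_n sin(ns) exp(-n² t/2)
  Matching u(s,0) = 3sin(2s) - sin(4s) term by term: c_2=3, c_4=-1.
Hence u(s,t) = 3exp(-2t)sin(2s) - exp(-8t)sin(4s).
Transform back: T(s,t) = exp(-2s)u(s,t).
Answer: T(s, t) = 3exp(-2s)exp(-2t)sin(2s) - exp(-2s)exp(-8t)sin(4s)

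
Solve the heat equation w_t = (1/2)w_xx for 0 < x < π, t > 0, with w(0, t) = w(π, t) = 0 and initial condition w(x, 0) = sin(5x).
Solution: Separating variables: w = Σ c_n exp(-n²t/2) sin(nx). From w(x,0) = sin(5x): c_5=1.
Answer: w(x, t) = exp(-25t/2)sin(5x)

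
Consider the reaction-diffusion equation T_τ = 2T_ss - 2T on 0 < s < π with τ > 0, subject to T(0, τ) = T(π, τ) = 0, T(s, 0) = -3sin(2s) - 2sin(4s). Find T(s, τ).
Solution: Substitute T = exp(-2τ)u, i.e. u = exp(2τ)T.
By the product rule, T_τ = exp(-2τ)(u_τ - 2u), T_ss = exp(-2τ)u_ss.
Substituting into the PDE and dividing by exp(-2τ): u_τ - 2u = 2u_ss - 2u.
The lower-order terms cancel, leaving the standard heat equation u_τ = 2u_ss.
Initial data for u: u(s,0) = T(s,0) = -3sin(2s) - 2sin(4s). The boundary conditions carry over: u(0,τ) = u(π,τ) = 0.
Solve for u:
  Using separation of variables u = X(s)G(τ):
  Eigenfunctions: sin(ns), n = 1, 2, 3, ...
  General solution: u(s, τ) = Σ c_n sin(ns) exp(-2n² τ)
  Matching u(s,0) = -3sin(2s) - 2sin(4s) term by term: c_2=-3, c_4=-2.
Hence u(s,τ) = -3exp(-8τ)sin(2s) - 2exp(-32τ)sin(4s).
Transform back: T(s,τ) = exp(-2τ)u(s,τ).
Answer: T(s, τ) = -3exp(-10τ)sin(2s) - 2exp(-34τ)sin(4s)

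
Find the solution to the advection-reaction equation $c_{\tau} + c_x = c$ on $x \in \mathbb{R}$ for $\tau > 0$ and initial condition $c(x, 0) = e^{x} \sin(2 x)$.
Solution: Substitute $c = e^{x}u$, i.e. $u = e^{-x}c$.
By the product rule, $c_x = e^{x}(u_x + u)$, $c_{\tau} = e^{x}u_{\tau}$.
Substituting into the PDE and dividing by $e^{x}$: $u_{\tau} + (u_x + u) = u$.
The lower-order terms cancel, leaving the standard advection equation $u_{\tau} + u_x = 0$.
Initial data for $u$: $u(x,0) = e^{-x}c(x,0) = \sin(2 x)$.
Solve for $u$:
  By method of characteristics (waves move right with speed 1):
  Along characteristics $x - \tau =$ const, $u$ is constant, so $u(x,\tau) = f(x - \tau)$ with $f = u( \cdot , 0)$.
Hence $u(x,\tau) = \sin(2 x - 2 \tau)$.
Transform back: $c(x,\tau) = e^{x}u(x,\tau)$.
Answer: $c(x, \tau) = - e^{x} \sin(2 \tau - 2 x)$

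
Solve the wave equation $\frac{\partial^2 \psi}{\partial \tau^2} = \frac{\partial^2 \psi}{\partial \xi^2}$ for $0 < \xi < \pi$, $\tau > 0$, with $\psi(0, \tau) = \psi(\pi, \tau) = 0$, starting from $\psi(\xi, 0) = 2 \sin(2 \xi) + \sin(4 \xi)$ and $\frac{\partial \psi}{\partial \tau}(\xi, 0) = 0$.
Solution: Using separation of variables $\psi = X(\xi)T(\tau)$:
Eigenfunctions: $\sin(n\xi)$, $n = 1, 2, 3, \ldots$
General solution: $\psi(\xi, \tau) = \sum [A_n \cos(n \tau) + B_n \sin(n \tau)] \sin(n\xi)$
From $\psi(\xi,0) = 2 \sin(2 \xi) + \sin(4 \xi)$: $A_2=2, A_4=1$. From $\psi_{\tau}(\xi,0) = 0$: all $B_n = 0$.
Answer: $\psi(\xi, \tau) = 2 \sin(2 \xi) \cos(2 \tau) + \sin(4 \xi) \cos(4 \tau)$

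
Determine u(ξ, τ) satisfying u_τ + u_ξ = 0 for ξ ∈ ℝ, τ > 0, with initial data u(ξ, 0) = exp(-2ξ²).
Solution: By method of characteristics (waves move right with speed 1):
Along characteristics ξ - τ = const, u is constant, so u(ξ,τ) = f(ξ - τ) with f = u(·, 0).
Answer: u(ξ, τ) = exp(-2(ξ - τ)²)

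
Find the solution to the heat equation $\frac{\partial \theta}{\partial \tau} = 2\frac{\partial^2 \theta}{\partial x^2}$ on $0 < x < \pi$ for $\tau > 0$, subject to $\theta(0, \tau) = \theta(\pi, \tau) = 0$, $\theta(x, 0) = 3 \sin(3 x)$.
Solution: Using separation of variables $\theta = X(x)G(\tau)$:
Eigenfunctions: $\sin(nx)$, $n = 1, 2, 3, \ldots$
General solution: $\theta(x, \tau) = \sum c_n \sin(nx) e^{-2n^2 \tau}$
Matching $\theta(x,0) = 3 \sin(3 x)$ term by term: $c_3=3$.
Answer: $\theta(x, \tau) = 3 e^{-18 \tau} \sin(3 x)$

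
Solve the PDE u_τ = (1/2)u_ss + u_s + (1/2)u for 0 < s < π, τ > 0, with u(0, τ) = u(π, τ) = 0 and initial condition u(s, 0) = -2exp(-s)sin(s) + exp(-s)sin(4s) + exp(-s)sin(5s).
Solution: Substitute u = exp(-s)w, i.e. w = exp(s)u.
By the product rule, u_s = exp(-s)(w_s - w), u_ss = exp(-s)(w_ss - 2w_s + w), u_τ = exp(-s)w_τ.
Substituting into the PDE and dividing by exp(-s): w_τ = (1/2)(w_ss - 2w_s + w) + (w_s - w) + (1/2)w.
The lower-order terms cancel, leaving the standard heat equation w_τ = (1/2)w_ss.
Initial data for w: w(s,0) = exp(s)u(s,0) = -2sin(s) + sin(4s) + sin(5s). The boundary conditions carry over: w(0,τ) = w(π,τ) = 0.
Solve for w:
  Using separation of variables w = X(s)T(τ):
  Eigenfunctions: sin(ns), n = 1, 2, 3, ...
  General solution: w(s, τ) = Σ c_n sin(ns) exp(-n² τ/2)
  Matching w(s,0) = -2sin(s) + sin(4s) + sin(5s) term by term: c_1=-2, c_4=1, c_5=1.
Hence w(s,τ) = exp(-8τ)sin(4s) - 2exp(-τ/2)sin(s) + exp(-25τ/2)sin(5s).
Transform back: u(s,τ) = exp(-s)w(s,τ).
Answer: u(s, τ) = exp(-s)exp(-8τ)sin(4s) - 2exp(-s)exp(-τ/2)sin(s) + exp(-s)exp(-25τ/2)sin(5s)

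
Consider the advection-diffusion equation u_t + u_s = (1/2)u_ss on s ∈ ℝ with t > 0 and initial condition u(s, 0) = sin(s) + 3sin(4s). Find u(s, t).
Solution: Moving frame: η = s - t, σ = t, u = w(η,σ), so u_t = w_σ - w_η and u_ss = w_ηη.
Hence u_t + u_s = w_σ and the PDE becomes the heat equation w_σ = (1/2)w_ηη on η ∈ ℝ.
Initial data: w(η,0) = u(η,0) = sin(η) + 3sin(4η). Each mode sin(nη) decays as exp(-n²σ/2) on ℝ, so w(η,σ) = Σ c_n exp(-n²σ/2) sin(nη) with c_1=1, c_4=3: w(η,σ) = 3exp(-8σ)sin(4η) + exp(-σ/2)sin(η).
Substituting back: u(s,t) = w(s - t, t).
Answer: u(s, t) = 3exp(-8t)sin(4s - 4t) + exp(-t/2)sin(s - t)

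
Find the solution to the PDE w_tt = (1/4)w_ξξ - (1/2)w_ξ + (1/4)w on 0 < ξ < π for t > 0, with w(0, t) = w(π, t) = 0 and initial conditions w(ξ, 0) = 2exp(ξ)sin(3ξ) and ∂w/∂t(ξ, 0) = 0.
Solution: Substitute w = exp(ξ)u, i.e. u = exp(-ξ)w.
By the product rule, w_ξ = exp(ξ)(u_ξ + u), w_ξξ = exp(ξ)(u_ξξ + 2u_ξ + u), w_tt = exp(ξ)u_tt.
Substituting into the PDE and dividing by exp(ξ): u_tt = (1/4)(u_ξξ + 2u_ξ + u) - (1/2)(u_ξ + u) + (1/4)u.
The lower-order terms cancel, leaving the standard wave equation u_tt = (1/4)u_ξξ.
Initial data for u: u(ξ,0) = exp(-ξ)w(ξ,0) = 2sin(3ξ); u_t(ξ,0) = exp(-ξ)w_t(ξ,0) = 0. The boundary conditions carry over: u(0,t) = u(π,t) = 0.
Solve for u:
  Using separation of variables u = X(ξ)T(t):
  Eigenfunctions: sin(nξ), n = 1, 2, 3, ...
  General solution: u(ξ, t) = Σ [A_n cos(n t/2) + B_n sin(n t/2)] sin(nξ)
  From u(ξ,0) = 2sin(3ξ): A_3=2. From u_t(ξ,0) = 0: all B_n = 0.
Hence u(ξ,t) = 2sin(3ξ)cos(3t/2).
Transform back: w(ξ,t) = exp(ξ)u(ξ,t).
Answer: w(ξ, t) = 2exp(ξ)sin(3ξ)cos(3t/2)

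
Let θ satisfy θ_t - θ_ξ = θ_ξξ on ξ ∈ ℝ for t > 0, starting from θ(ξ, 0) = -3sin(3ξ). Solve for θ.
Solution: Moving frame: η = ξ + t, σ = t, θ = u(η,σ), so θ_t = u_σ + u_η and θ_ξξ = u_ηη.
Hence θ_t - θ_ξ = u_σ and the PDE becomes the heat equation u_σ = u_ηη on η ∈ ℝ.
Initial data: u(η,0) = θ(η,0) = -3sin(3η). Each mode sin(nη) decays as exp(-n²σ) on ℝ, so u(η,σ) = Σ c_n exp(-n²σ) sin(nη) with c_3=-3: u(η,σ) = -3exp(-9σ)sin(3η).
Substituting back: θ(ξ,t) = u(ξ + t, t).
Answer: θ(ξ, t) = -3exp(-9t)sin(3t + 3ξ)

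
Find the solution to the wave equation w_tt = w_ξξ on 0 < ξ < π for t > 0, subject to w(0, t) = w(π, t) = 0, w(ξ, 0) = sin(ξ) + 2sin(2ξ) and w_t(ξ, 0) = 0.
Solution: Separating variables: w = Σ [A_n cos(ω_n t) + B_n sin(ω_n t)] sin(nξ), ω_n = n. From ICs: A_1=1, A_2=2.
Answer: w(ξ, t) = sin(ξ)cos(t) + 2sin(2ξ)cos(2t)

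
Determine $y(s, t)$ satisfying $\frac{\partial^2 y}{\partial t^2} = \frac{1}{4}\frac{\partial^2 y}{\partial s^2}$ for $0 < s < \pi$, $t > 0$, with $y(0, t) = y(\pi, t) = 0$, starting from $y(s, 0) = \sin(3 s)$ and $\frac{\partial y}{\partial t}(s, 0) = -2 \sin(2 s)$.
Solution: Separating variables: $y = \sum [A_n \cos(\omega_n t) + B_n \sin(\omega_n t)] \sin(ns)$, $\omega_n = n/2$. From ICs ($B_n$ = velocity coefficient / $\omega_n$): $A_3=1, B_2=-2$.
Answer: $y(s, t) = -2 \sin(2 s) \sin(t) + \sin(3 s) \cos(3 t/2)$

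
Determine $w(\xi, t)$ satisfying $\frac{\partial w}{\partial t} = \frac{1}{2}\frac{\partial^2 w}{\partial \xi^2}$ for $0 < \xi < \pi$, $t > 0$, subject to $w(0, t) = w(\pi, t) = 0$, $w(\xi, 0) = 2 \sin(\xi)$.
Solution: Using separation of variables $w = X(\xi)T(t)$:
Eigenfunctions: $\sin(n\xi)$, $n = 1, 2, 3, \ldots$
General solution: $w(\xi, t) = \sum c_n \sin(n\xi) e^{-n^2 t/2}$
Matching $w(\xi,0) = 2 \sin(\xi)$ term by term: $c_1=2$.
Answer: $w(\xi, t) = 2 e^{-t/2} \sin(\xi)$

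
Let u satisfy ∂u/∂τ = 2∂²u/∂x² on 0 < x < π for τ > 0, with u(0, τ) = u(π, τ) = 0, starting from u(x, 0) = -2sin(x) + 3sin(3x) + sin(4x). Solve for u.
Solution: Using separation of variables u = X(x)T(τ):
Eigenfunctions: sin(nx), n = 1, 2, 3, ...
General solution: u(x, τ) = Σ c_n sin(nx) exp(-2n² τ)
Matching u(x,0) = -2sin(x) + 3sin(3x) + sin(4x) term by term: c_1=-2, c_3=3, c_4=1.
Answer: u(x, τ) = -2exp(-2τ)sin(x) + 3exp(-18τ)sin(3x) + exp(-32τ)sin(4x)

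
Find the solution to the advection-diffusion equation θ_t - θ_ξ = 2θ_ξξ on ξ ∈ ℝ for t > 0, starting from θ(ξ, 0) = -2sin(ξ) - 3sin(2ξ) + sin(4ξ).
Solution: Moving frame: η = ξ + t, σ = t, θ = u(η,σ), so θ_t = u_σ + u_η and θ_ξξ = u_ηη.
Hence θ_t - θ_ξ = u_σ and the PDE becomes the heat equation u_σ = 2u_ηη on η ∈ ℝ.
Initial data: u(η,0) = θ(η,0) = -2sin(η) - 3sin(2η) + sin(4η). Each mode sin(nη) decays as exp(-2n²σ) on ℝ, so u(η,σ) = Σ c_n exp(-2n²σ) sin(nη) with c_1=-2, c_2=-3, c_4=1: u(η,σ) = -2exp(-2σ)sin(η) - 3exp(-8σ)sin(2η) + exp(-32σ)sin(4η).
Substituting back: θ(ξ,t) = u(ξ + t, t).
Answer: θ(ξ, t) = -2exp(-2t)sin(t + ξ) - 3exp(-8t)sin(2t + 2ξ) + exp(-32t)sin(4t + 4ξ)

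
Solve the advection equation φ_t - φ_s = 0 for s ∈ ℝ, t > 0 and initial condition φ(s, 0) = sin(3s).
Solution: By characteristics (ds/dt = -1), φ(s,t) = f(s + t) with f = φ(·, 0).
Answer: φ(s, t) = sin(3s + 3t)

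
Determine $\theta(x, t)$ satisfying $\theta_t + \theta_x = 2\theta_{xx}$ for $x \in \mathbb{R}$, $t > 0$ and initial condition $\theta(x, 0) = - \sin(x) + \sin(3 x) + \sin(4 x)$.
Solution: Moving frame: $\eta = x - t$, $\sigma = t$, $\theta = u(\eta,\sigma)$, so $\theta_t = u_{\sigma} - u_{\eta}$ and $\theta_{xx} = u_{\eta\eta}$.
Hence $\theta_t + \theta_x = u_{\sigma}$ and the PDE becomes the heat equation $u_{\sigma} = 2u_{\eta\eta}$ on $\eta \in \mathbb{R}$.
Initial data: $u(\eta,0) = \theta(\eta,0) = - \sin(\eta) + \sin(3 \eta) + \sin(4 \eta)$. Each mode $\sin(n\eta)$ decays as $e^{-2n^2\sigma}$ on $\mathbb{R}$, so $u(\eta,\sigma) = \sum c_n e^{-2n^2\sigma} \sin(n\eta)$ with $c_1=-1, c_3=1, c_4=1$: $u(\eta,\sigma) = - e^{-2 \sigma} \sin(\eta) + e^{-18 \sigma} \sin(3 \eta) + e^{-32 \sigma} \sin(4 \eta)$.
Substituting back: $\theta(x,t) = u(x - t, t)$.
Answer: $\theta(x, t) = e^{-2 t} \sin(t - x) -  e^{-18 t} \sin(3 t - 3 x) -  e^{-32 t} \sin(4 t - 4 x)$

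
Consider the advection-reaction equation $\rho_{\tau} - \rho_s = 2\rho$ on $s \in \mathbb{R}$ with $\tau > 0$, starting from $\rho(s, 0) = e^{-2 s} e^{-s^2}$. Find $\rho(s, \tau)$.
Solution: Substitute $\rho = e^{-2s}u$, i.e. $u = e^{2s}\rho$.
By the product rule, $\rho_s = e^{-2s}(u_s - 2u)$, $\rho_{\tau} = e^{-2s}u_{\tau}$.
Substituting into the PDE and dividing by $e^{-2s}$: $u_{\tau} - (u_s - 2u) = 2u$.
The lower-order terms cancel, leaving the standard advection equation $u_{\tau} - u_s = 0$.
Initial data for $u$: $u(s,0) = e^{2s}\rho(s,0) = e^{-s^2}$.
Solve for $u$:
  By method of characteristics (waves move left with speed 1):
  Along characteristics $s + \tau =$ const, $u$ is constant, so $u(s,\tau) = f(s + \tau)$ with $f = u( \cdot , 0)$.
Hence $u(s,\tau) = e^{-(s + \tau)^2}$.
Transform back: $\rho(s,\tau) = e^{-2s}u(s,\tau)$.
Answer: $\rho(s, \tau) = e^{-2 s} e^{-(\tau + s)^2}$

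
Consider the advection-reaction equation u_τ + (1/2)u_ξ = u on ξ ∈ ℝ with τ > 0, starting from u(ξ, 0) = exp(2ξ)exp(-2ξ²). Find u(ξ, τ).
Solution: Substitute u = exp(2ξ)w.
Then u_ξ = exp(2ξ)(w_ξ + 2w), u_τ = exp(2ξ)w_τ; substituting and dividing by exp(2ξ), the lower-order terms cancel: w_τ + (1/2)w_ξ = 0 (standard advection equation).
Data for w: w(ξ,0) = exp(-2ξ)u(ξ,0) = exp(-2ξ²).
By characteristics (dξ/dτ = 1/2), w(ξ,τ) = f(ξ - (1/2)τ) with f = w(·, 0).
So w(ξ,τ) = exp(-2(ξ - τ/2)²), and u(ξ,τ) = exp(2ξ)w(ξ,τ).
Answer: u(ξ, τ) = exp(2ξ)exp(-2(ξ - τ/2)²)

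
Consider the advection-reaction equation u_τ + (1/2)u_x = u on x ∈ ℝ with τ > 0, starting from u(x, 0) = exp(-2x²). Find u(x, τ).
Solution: Substitute u = exp(τ)w.
Then u_τ = exp(τ)(w_τ + w), u_x = exp(τ)w_x; substituting and dividing by exp(τ), the lower-order terms cancel: w_τ + (1/2)w_x = 0 (standard advection equation).
Data for w: w(x,0) = u(x,0) = exp(-2x²).
By characteristics (dx/dτ = 1/2), w(x,τ) = f(x - (1/2)τ) with f = w(·, 0).
So w(x,τ) = exp(-2(x - τ/2)²), and u(x,τ) = exp(τ)w(x,τ).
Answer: u(x, τ) = exp(τ)exp(-2(x - τ/2)²)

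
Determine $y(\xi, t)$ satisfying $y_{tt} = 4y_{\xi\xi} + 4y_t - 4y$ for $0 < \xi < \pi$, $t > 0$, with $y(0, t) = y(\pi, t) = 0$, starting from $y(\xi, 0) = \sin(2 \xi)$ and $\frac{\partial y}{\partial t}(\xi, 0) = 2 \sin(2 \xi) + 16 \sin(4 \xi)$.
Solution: Substitute $y = e^{2t}u$, i.e. $u = e^{-2t}y$.
By the product rule, $y_t = e^{2t}(u_t + 2u)$, $y_{tt} = e^{2t}(u_{tt} + 4u_t + 4u)$, $y_{\xi\xi} = e^{2t}u_{\xi\xi}$.
Substituting into the PDE and dividing by $e^{2t}$: $u_{tt} + 4u_t + 4u = 4u_{\xi\xi} + 4(u_t + 2u) - 4u$.
The lower-order terms cancel, leaving the standard wave equation $u_{tt} = 4u_{\xi\xi}$.
Initial data for $u$: $u(\xi,0) = y(\xi,0) = \sin(2 \xi)$; $u_t(\xi,0) = y_t(\xi,0) - 2y(\xi,0) = 16 \sin(4 \xi)$. The boundary conditions carry over: $u(0,t) = u(\pi,t) = 0$.
Solve for $u$:
  Using separation of variables $u = X(\xi)T(t)$:
  Eigenfunctions: $\sin(n\xi)$, $n = 1, 2, 3, \ldots$
  General solution: $u(\xi, t) = \sum [A_n \cos(2n t) + B_n \sin(2n t)] \sin(n\xi)$
  From $u(\xi,0) = \sin(2 \xi)$: $A_2=1$. From $u_t(\xi,0) = 16 \sin(4 \xi)$, using $u_t(\xi,0) = \sum \omega_n B_n \sin(n\xi)$ with $\omega_n = 2n$: $B_4 = 16/8 = 2$.
Hence $u(\xi,t) = 2 \sin(8 t) \sin(4 \xi) + \sin(2 \xi) \cos(4 t)$.
Transform back: $y(\xi,t) = e^{2t}u(\xi,t)$.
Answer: $y(\xi, t) = e^{2 t} \sin(2 \xi) \cos(4 t) + 2 e^{2 t} \sin(4 \xi) \sin(8 t)$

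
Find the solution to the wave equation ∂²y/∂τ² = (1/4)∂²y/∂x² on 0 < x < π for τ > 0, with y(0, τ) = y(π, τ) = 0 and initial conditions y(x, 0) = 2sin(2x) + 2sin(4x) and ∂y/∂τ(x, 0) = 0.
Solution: Separating variables: y = Σ [A_n cos(ω_n τ) + B_n sin(ω_n τ)] sin(nx), ω_n = n/2. From ICs: A_2=2, A_4=2.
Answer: y(x, τ) = 2sin(2x)cos(τ) + 2sin(4x)cos(2τ)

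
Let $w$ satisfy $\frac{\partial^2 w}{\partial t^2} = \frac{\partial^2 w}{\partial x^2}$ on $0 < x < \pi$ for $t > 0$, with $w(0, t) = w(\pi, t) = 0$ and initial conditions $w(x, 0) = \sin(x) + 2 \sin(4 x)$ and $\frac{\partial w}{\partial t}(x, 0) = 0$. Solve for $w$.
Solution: Separating variables: $w = \sum [A_n \cos(\omega_n t) + B_n \sin(\omega_n t)] \sin(nx)$, $\omega_n = n$. From ICs: $A_1=1, A_4=2$.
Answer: $w(x, t) = \sin(x) \cos(t) + 2 \sin(4 x) \cos(4 t)$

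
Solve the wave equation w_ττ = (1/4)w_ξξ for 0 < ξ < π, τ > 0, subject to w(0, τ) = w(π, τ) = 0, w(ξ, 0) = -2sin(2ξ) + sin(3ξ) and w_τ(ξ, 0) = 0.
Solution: Using separation of variables w = X(ξ)T(τ):
Eigenfunctions: sin(nξ), n = 1, 2, 3, ...
General solution: w(ξ, τ) = Σ [A_n cos(n τ/2) + B_n sin(n τ/2)] sin(nξ)
From w(ξ,0) = -2sin(2ξ) + sin(3ξ): A_2=-2, A_3=1. From w_τ(ξ,0) = 0: all B_n = 0.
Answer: w(ξ, τ) = -2sin(2ξ)cos(τ) + sin(3ξ)cos(3τ/2)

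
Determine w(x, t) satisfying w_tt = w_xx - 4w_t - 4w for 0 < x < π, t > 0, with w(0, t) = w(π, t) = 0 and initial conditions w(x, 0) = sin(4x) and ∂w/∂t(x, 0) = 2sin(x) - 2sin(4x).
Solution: Substitute w = exp(-2t)u.
Then w_t = exp(-2t)(u_t - 2u), w_tt = exp(-2t)(u_tt - 4u_t + 4u), w_xx = exp(-2t)u_xx; substituting and dividing by exp(-2t), the lower-order terms cancel: u_tt = u_xx (standard wave equation).
Data for u: u(x,0) = w(x,0) = sin(4x); u_t(x,0) = w_t(x,0) + 2w(x,0) = 2sin(x). The boundary conditions carry over: u(0,t) = u(π,t) = 0.
Separating variables: u = Σ [A_n cos(ω_n t) + B_n sin(ω_n t)] sin(nx), ω_n = n. From ICs (B_n = velocity coefficient / ω_n): A_4=1, B_1=2.
So u(x,t) = 2sin(t)sin(x) + sin(4x)cos(4t), and w(x,t) = exp(-2t)u(x,t).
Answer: w(x, t) = 2exp(-2t)sin(t)sin(x) + exp(-2t)sin(4x)cos(4t)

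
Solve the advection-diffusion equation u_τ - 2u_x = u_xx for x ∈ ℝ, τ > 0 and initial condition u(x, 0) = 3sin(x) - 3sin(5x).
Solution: Moving frame: η = x + 2τ, σ = τ, u = w(η,σ), so u_τ = w_σ + 2w_η and u_xx = w_ηη.
Hence u_τ - 2u_x = w_σ and the PDE becomes the heat equation w_σ = w_ηη on η ∈ ℝ.
Initial data: w(η,0) = u(η,0) = 3sin(η) - 3sin(5η). Each mode sin(nη) decays as exp(-n²σ) on ℝ, so w(η,σ) = Σ c_n exp(-n²σ) sin(nη) with c_1=3, c_5=-3: w(η,σ) = 3exp(-σ)sin(η) - 3exp(-25σ)sin(5η).
Substituting back: u(x,τ) = w(x + 2τ, τ).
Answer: u(x, τ) = 3exp(-τ)sin(x + 2τ) - 3exp(-25τ)sin(5x + 10τ)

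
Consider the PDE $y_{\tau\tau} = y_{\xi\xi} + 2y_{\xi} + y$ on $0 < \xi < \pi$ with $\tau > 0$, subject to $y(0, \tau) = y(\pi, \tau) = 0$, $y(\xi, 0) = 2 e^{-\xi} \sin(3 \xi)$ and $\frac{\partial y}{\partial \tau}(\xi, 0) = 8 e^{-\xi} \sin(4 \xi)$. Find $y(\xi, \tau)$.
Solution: Substitute $y = e^{-\xi}u$, i.e. $u = e^{\xi}y$.
By the product rule, $y_{\xi} = e^{-\xi}(u_{\xi} - u)$, $y_{\xi\xi} = e^{-\xi}(u_{\xi\xi} - 2u_{\xi} + u)$, $y_{\tau\tau} = e^{-\xi}u_{\tau\tau}$.
Substituting into the PDE and dividing by $e^{-\xi}$: $u_{\tau\tau} = (u_{\xi\xi} - 2u_{\xi} + u) + 2(u_{\xi} - u) + u$.
The lower-order terms cancel, leaving the standard wave equation $u_{\tau\tau} = u_{\xi\xi}$.
Initial data for $u$: $u(\xi,0) = e^{\xi}y(\xi,0) = 2 \sin(3 \xi)$; $u_{\tau}(\xi,0) = e^{\xi}y_{\tau}(\xi,0) = 8 \sin(4 \xi)$. The boundary conditions carry over: $u(0,\tau) = u(\pi,\tau) = 0$.
Solve for $u$:
  Using separation of variables $u = X(\xi)T(\tau)$:
  Eigenfunctions: $\sin(n\xi)$, $n = 1, 2, 3, \ldots$
  General solution: $u(\xi, \tau) = \sum [A_n \cos(n \tau) + B_n \sin(n \tau)] \sin(n\xi)$
  From $u(\xi,0) = 2 \sin(3 \xi)$: $A_3=2$. From $u_{\tau}(\xi,0) = 8 \sin(4 \xi)$, using $u_{\tau}(\xi,0) = \sum \omega_n B_n \sin(n\xi)$ with $\omega_n = n$: $B_4 = 8/4 = 2$.
Hence $u(\xi,\tau) = 2 \sin(3 \xi) \cos(3 \tau) + 2 \sin(4 \xi) \sin(4 \tau)$.
Transform back: $y(\xi,\tau) = e^{-\xi}u(\xi,\tau)$.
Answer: $y(\xi, \tau) = 2 e^{-\xi} \sin(4 \tau) \sin(4 \xi) + 2 e^{-\xi} \sin(3 \xi) \cos(3 \tau)$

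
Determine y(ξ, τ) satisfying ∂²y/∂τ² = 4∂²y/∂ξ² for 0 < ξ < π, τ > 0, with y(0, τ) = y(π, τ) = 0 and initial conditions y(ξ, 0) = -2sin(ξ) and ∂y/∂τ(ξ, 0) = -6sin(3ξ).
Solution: Separating variables: y = Σ [A_n cos(ω_n τ) + B_n sin(ω_n τ)] sin(nξ), ω_n = 2n. From ICs (B_n = velocity coefficient / ω_n): A_1=-2, B_3=-1.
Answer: y(ξ, τ) = -2sin(ξ)cos(2τ) - sin(3ξ)sin(6τ)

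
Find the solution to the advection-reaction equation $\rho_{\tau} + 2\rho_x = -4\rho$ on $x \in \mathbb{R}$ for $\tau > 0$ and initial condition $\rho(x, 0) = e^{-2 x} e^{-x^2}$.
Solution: Substitute $\rho = e^{-2x}u$.
Then $\rho_x = e^{-2x}(u_x - 2u)$, $\rho_{\tau} = e^{-2x}u_{\tau}$; substituting and dividing by $e^{-2x}$, the lower-order terms cancel: $u_{\tau} + 2u_x = 0$ (standard advection equation).
Data for $u$: $u(x,0) = e^{2x}\rho(x,0) = e^{-x^2}$.
By characteristics ($dx/d\tau = 2$), $u(x,\tau) = f(x - 2\tau)$ with $f = u( \cdot , 0)$.
So $u(x,\tau) = e^{-(x - 2 \tau)^2}$, and $\rho(x,\tau) = e^{-2x}u(x,\tau)$.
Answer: $\rho(x, \tau) = e^{-2 x} e^{-(-2 \tau + x)^2}$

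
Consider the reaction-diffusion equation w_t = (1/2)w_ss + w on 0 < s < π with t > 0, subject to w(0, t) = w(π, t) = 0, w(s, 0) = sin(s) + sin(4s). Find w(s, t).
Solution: Substitute w = exp(t)u, i.e. u = exp(-t)w.
By the product rule, w_t = exp(t)(u_t + u), w_ss = exp(t)u_ss.
Substituting into the PDE and dividing by exp(t): u_t + u = (1/2)u_ss + u.
The lower-order terms cancel, leaving the standard heat equation u_t = (1/2)u_ss.
Initial data for u: u(s,0) = w(s,0) = sin(s) + sin(4s). The boundary conditions carry over: u(0,t) = u(π,t) = 0.
Solve for u:
  Using separation of variables u = X(s)T(t):
  Eigenfunctions: sin(ns), n = 1, 2, 3, ...
  General solution: u(s, t) = Σ c_n sin(ns) exp(-n² t/2)
  Matching u(s,0) = sin(s) + sin(4s) term by term: c_1=1, c_4=1.
Hence u(s,t) = exp(-8t)sin(4s) + exp(-t/2)sin(s).
Transform back: w(s,t) = exp(t)u(s,t).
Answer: w(s, t) = exp(t/2)sin(s) + exp(-7t)sin(4s)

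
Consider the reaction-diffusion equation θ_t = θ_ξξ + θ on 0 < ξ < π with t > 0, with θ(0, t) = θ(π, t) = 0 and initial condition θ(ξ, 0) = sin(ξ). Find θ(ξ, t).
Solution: Substitute θ = exp(t)u, i.e. u = exp(-t)θ.
By the product rule, θ_t = exp(t)(u_t + u), θ_ξξ = exp(t)u_ξξ.
Substituting into the PDE and dividing by exp(t): u_t + u = u_ξξ + u.
The lower-order terms cancel, leaving the standard heat equation u_t = u_ξξ.
Initial data for u: u(ξ,0) = θ(ξ,0) = sin(ξ). The boundary conditions carry over: u(0,t) = u(π,t) = 0.
Solve for u:
  Using separation of variables u = X(ξ)G(t):
  Eigenfunctions: sin(nξ), n = 1, 2, 3, ...
  General solution: u(ξ, t) = Σ c_n sin(nξ) exp(-n² t)
  Matching u(ξ,0) = sin(ξ) term by term: c_1=1.
Hence u(ξ,t) = exp(-t)sin(ξ).
Transform back: θ(ξ,t) = exp(t)u(ξ,t).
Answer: θ(ξ, t) = sin(ξ)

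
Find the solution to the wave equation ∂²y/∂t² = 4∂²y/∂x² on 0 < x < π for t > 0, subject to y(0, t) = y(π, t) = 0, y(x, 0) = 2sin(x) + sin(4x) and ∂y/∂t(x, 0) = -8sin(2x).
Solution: Separating variables: y = Σ [A_n cos(ω_n t) + B_n sin(ω_n t)] sin(nx), ω_n = 2n. From ICs (B_n = velocity coefficient / ω_n): A_1=2, A_4=1, B_2=-2.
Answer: y(x, t) = -2sin(4t)sin(2x) + 2sin(x)cos(2t) + sin(4x)cos(8t)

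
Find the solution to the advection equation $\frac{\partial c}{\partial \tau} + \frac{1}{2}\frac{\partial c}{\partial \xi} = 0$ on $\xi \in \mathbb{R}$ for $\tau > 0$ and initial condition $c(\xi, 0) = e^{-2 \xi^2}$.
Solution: By method of characteristics (waves move right with speed 1/2):
Along characteristics $\xi - \frac{1}{2}\tau =$ const, $c$ is constant, so $c(\xi,\tau) = f(\xi - \frac{1}{2}\tau)$ with $f = c( \cdot , 0)$.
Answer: $c(\xi, \tau) = e^{-2 (-\tau/2 + \xi)^2}$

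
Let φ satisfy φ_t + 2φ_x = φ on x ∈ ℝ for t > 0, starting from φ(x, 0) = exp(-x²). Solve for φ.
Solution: Substitute φ = exp(t)u, i.e. u = exp(-t)φ.
By the product rule, φ_t = exp(t)(u_t + u), φ_x = exp(t)u_x.
Substituting into the PDE and dividing by exp(t): u_t + u + 2u_x = u.
The lower-order terms cancel, leaving the standard advection equation u_t + 2u_x = 0.
Initial data for u: u(x,0) = φ(x,0) = exp(-x²).
Solve for u:
  By method of characteristics (waves move right with speed 2):
  Along characteristics x - 2t = const, u is constant, so u(x,t) = f(x - 2t) with f = u(·, 0).
Hence u(x,t) = exp(-(-2t + x)²).
Transform back: φ(x,t) = exp(t)u(x,t).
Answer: φ(x, t) = exp(t)exp(-(-2t + x)²)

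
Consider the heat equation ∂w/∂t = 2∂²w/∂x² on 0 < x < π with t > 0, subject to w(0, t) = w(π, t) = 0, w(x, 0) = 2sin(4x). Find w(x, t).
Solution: Using separation of variables w = X(x)T(t):
Eigenfunctions: sin(nx), n = 1, 2, 3, ...
General solution: w(x, t) = Σ c_n sin(nx) exp(-2n² t)
Matching w(x,0) = 2sin(4x) term by term: c_4=2.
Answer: w(x, t) = 2exp(-32t)sin(4x)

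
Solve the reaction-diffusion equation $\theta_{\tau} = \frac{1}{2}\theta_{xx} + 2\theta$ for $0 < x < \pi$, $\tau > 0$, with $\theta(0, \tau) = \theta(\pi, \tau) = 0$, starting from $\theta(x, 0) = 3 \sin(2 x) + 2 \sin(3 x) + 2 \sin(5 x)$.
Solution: Substitute $\theta = e^{2\tau}u$, i.e. $u = e^{-2\tau}\theta$.
By the product rule, $\theta_{\tau} = e^{2\tau}(u_{\tau} + 2u)$, $\theta_{xx} = e^{2\tau}u_{xx}$.
Substituting into the PDE and dividing by $e^{2\tau}$: $u_{\tau} + 2u = \frac{1}{2}u_{xx} + 2u$.
The lower-order terms cancel, leaving the standard heat equation $u_{\tau} = \frac{1}{2}u_{xx}$.
Initial data for $u$: $u(x,0) = \theta(x,0) = 3 \sin(2 x) + 2 \sin(3 x) + 2 \sin(5 x)$. The boundary conditions carry over: $u(0,\tau) = u(\pi,\tau) = 0$.
Solve for $u$:
  Using separation of variables $u = X(x)G(\tau)$:
  Eigenfunctions: $\sin(nx)$, $n = 1, 2, 3, \ldots$
  General solution: $u(x, \tau) = \sum c_n \sin(nx) e^{-n^2 \tau/2}$
  Matching $u(x,0) = 3 \sin(2 x) + 2 \sin(3 x) + 2 \sin(5 x)$ term by term: $c_2=3, c_3=2, c_5=2$.
Hence $u(x,\tau) = 3 e^{-2 \tau} \sin(2 x) + 2 e^{-9 \tau/2} \sin(3 x) + 2 e^{-25 \tau/2} \sin(5 x)$.
Transform back: $\theta(x,\tau) = e^{2\tau}u(x,\tau)$.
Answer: $\theta(x, \tau) = 3 \sin(2 x) + 2 e^{-5 \tau/2} \sin(3 x) + 2 e^{-21 \tau/2} \sin(5 x)$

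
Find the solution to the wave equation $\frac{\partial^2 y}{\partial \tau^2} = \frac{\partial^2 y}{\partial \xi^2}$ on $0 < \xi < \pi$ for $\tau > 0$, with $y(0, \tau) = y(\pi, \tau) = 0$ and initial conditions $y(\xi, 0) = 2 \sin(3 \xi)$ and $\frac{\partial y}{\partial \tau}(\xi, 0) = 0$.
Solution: Using separation of variables $y = X(\xi)T(\tau)$:
Eigenfunctions: $\sin(n\xi)$, $n = 1, 2, 3, \ldots$
General solution: $y(\xi, \tau) = \sum [A_n \cos(n \tau) + B_n \sin(n \tau)] \sin(n\xi)$
From $y(\xi,0) = 2 \sin(3 \xi)$: $A_3=2$. From $y_{\tau}(\xi,0) = 0$: all $B_n = 0$.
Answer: $y(\xi, \tau) = 2 \sin(3 \xi) \cos(3 \tau)$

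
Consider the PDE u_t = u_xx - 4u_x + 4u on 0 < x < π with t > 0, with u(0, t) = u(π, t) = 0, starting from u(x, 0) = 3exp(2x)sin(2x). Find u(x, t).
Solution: Substitute u = exp(2x)w.
Then u_x = exp(2x)(w_x + 2w), u_xx = exp(2x)(w_xx + 4w_x + 4w), u_t = exp(2x)w_t; substituting and dividing by exp(2x), the lower-order terms cancel: w_t = w_xx (standard heat equation).
Data for w: w(x,0) = exp(-2x)u(x,0) = 3sin(2x). The boundary conditions carry over: w(0,t) = w(π,t) = 0.
Separating variables: w = Σ c_n exp(-n²t) sin(nx). From w(x,0) = 3sin(2x): c_2=3.
So w(x,t) = 3exp(-4t)sin(2x), and u(x,t) = exp(2x)w(x,t).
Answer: u(x, t) = 3exp(-4t)exp(2x)sin(2x)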